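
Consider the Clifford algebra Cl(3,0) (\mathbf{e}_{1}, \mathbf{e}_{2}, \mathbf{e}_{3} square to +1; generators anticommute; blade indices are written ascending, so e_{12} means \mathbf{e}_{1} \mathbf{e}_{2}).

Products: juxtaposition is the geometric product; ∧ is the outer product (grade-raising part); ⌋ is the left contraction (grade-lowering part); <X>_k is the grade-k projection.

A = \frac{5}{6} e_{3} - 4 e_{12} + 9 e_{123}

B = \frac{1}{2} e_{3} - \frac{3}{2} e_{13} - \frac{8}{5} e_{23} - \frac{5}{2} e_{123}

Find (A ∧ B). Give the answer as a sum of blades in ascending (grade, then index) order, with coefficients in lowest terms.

step 1: -2 e_{123}
Answer: -2 e_{123}


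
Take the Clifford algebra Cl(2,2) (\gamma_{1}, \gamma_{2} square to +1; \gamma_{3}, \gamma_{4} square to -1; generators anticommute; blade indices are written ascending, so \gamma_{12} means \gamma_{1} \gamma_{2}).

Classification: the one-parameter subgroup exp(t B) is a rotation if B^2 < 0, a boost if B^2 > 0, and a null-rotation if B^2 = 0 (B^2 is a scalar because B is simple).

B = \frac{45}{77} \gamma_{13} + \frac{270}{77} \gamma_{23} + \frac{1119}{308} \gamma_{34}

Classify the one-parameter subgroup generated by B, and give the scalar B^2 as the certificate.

B^2 term by term: the squares give (\frac{45}{77})^2*(\gamma_{13})^2 + (\frac{270}{77})^2*(\gamma_{23})^2 + (\frac{1119}{308})^2*(\gamma_{34})^2 = \frac{2025}{5929}*(+1) + \frac{72900}{5929}*(+1) + \frac{1252161}{94864}*(-1) = -\frac{9}{16} (each basis 2-blade squares to minus the product of its generators' squares); cross terms between blades sharing an index anticommute and cancel. So B^2 = -\frac{9}{16}.
Answer: rotation, certificate B^2 = -\frac{9}{16}. One invariant decides it: the square -\frac{9}{16} survives every conjugation, and its sign is exactly the classification.


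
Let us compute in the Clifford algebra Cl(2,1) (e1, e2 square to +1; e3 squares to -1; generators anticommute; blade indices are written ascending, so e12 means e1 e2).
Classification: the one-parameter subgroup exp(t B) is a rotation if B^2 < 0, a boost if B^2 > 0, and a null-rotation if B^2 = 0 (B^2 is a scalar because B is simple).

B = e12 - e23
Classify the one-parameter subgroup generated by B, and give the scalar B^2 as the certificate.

B^2 term by term: the squares give (1)^2*(e12)^2 + (-1)^2*(e23)^2 = 1*(-1) + 1*(+1) = 0 (each basis 2-blade squares to minus the product of its generators' squares); cross terms between blades sharing an index anticommute and cancel. So B^2 = 0.
Answer: null-rotation, certificate B^2 = 0. The scalar 0 is the complete invariant here: its sign names the subgroup type.


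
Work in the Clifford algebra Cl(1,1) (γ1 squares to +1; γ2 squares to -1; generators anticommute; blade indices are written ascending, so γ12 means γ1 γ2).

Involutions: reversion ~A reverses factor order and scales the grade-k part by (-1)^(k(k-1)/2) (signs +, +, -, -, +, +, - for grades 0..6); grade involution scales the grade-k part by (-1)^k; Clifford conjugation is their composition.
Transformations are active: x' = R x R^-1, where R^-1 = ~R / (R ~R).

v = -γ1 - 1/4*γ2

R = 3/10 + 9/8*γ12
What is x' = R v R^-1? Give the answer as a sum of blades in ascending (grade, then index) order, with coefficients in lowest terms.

~R = 3/10 - 9/8*γ12, and R ~R = -1881/1600, so R^-1 = ~R / (-1881/1600).
R v = -3/160*γ1 + 21/20*γ2
Answer: 211/209*γ1 - 239/836*γ2


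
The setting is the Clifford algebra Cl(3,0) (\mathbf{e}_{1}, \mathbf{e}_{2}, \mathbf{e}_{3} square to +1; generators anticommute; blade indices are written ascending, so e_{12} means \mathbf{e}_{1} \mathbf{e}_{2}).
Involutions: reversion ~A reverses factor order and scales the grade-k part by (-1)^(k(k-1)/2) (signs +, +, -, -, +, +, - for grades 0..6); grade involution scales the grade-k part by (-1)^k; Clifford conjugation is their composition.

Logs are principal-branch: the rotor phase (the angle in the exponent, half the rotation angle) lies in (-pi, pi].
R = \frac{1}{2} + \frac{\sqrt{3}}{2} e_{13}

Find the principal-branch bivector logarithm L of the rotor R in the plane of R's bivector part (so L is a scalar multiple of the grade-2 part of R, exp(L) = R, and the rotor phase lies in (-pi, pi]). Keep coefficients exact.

The scalar part of R is \frac{1}{2}, which pins the rotor phase on the principal branch; dividing the bivector part by the sine of that phase recovers the unit plane, and L is the phase times that plane.
Concretely: cos(phase) = \frac{1}{2} gives phase = ±\frac{\pi}{3}, and since phase/sin(phase) is even the sign is immaterial: L = (phase/sin(phase)) * <R>_2 = (\frac{2 \sqrt{3} \pi}{9}) * <R>_2.
Answer: \frac{\pi}{3} e_{13}


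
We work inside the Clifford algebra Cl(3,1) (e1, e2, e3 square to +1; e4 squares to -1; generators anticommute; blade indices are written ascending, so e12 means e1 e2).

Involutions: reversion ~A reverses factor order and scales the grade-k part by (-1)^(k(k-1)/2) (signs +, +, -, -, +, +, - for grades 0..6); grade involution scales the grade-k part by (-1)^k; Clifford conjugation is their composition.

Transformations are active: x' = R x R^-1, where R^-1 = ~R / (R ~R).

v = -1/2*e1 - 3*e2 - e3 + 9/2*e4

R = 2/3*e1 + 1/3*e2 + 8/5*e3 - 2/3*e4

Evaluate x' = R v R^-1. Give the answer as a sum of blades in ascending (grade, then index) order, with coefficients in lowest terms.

~R = 2/3*e1 + 1/3*e2 + 8/5*e3 - 2/3*e4, and R ~R = 601/225, so R^-1 = ~R / (601/225).
R v = 1/15 - 11/6*e12 + 2/15*e13 + 8/3*e14 + 67/15*e23 - 1/2*e24 + 98/15*e34
Answer: 641/1202*e1 + 1813/601*e2 + 649/601*e3 - 5449/1202*e4


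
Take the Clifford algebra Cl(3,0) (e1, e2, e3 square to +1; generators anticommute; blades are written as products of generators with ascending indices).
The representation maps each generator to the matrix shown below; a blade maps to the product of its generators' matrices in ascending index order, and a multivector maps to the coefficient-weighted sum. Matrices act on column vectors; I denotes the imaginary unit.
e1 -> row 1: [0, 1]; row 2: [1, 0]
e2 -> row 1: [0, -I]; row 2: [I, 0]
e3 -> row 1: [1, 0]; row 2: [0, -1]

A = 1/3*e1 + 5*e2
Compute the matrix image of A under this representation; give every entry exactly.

M = (1/3)*rho(e1) + (5)*rho(e2), summed entrywise:
Answer: row 1: [0, 1/3 - 5*I]; row 2: [1/3 + 5*I, 0]


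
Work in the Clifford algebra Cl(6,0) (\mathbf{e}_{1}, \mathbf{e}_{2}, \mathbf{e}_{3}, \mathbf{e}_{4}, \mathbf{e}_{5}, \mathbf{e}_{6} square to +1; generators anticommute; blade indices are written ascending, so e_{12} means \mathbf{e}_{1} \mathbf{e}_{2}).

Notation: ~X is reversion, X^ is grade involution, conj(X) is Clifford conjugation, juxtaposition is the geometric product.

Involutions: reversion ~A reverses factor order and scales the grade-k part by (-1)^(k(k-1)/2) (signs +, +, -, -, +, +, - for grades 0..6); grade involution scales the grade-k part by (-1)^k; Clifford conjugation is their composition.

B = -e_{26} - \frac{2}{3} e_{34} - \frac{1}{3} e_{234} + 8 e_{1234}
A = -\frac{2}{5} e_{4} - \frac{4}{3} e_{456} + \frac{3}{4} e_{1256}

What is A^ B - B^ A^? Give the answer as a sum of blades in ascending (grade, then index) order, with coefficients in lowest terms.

first term: \frac{4}{15} e_{3} - \frac{3}{4} e_{15} - \frac{2}{15} e_{23} - \frac{16}{5} e_{123} + \frac{4}{3} e_{245} + \frac{2}{5} e_{246} + \frac{8}{9} e_{356} - \frac{4}{9} e_{2356} - 6 e_{3456} - \frac{32}{3} e_{12356} - \frac{1}{4} e_{13456} - \frac{1}{2} e_{123456}
second term: -\frac{4}{15} e_{3} - \frac{3}{4} e_{15} + \frac{2}{15} e_{23} + \frac{16}{5} e_{123} - \frac{4}{3} e_{245} + \frac{2}{5} e_{246} - \frac{8}{9} e_{356} + \frac{4}{9} e_{2356} - 6 e_{3456} + \frac{32}{3} e_{12356} - \frac{1}{4} e_{13456} - \frac{1}{2} e_{123456}
Answer: \frac{8}{15} e_{3} - \frac{4}{15} e_{23} - \frac{32}{5} e_{123} + \frac{8}{3} e_{245} + \frac{16}{9} e_{356} - \frac{8}{9} e_{2356} - \frac{64}{3} e_{12356}


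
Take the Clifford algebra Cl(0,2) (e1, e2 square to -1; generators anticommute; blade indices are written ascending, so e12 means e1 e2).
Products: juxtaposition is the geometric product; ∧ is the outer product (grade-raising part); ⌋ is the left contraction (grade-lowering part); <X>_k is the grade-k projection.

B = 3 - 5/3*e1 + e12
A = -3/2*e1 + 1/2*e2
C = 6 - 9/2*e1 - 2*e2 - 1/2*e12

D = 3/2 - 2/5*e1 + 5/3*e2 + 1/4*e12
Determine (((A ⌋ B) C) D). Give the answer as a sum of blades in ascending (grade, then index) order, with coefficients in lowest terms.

step 1: -5/2 + 1/2*e1 + 3/2*e2
step 2: -39/4 + 27/2*e1 + 57/4*e2 + 7*e12
step 3: -1389/40 + 3851/240*e1 - 21/20*e2 + 2901/80*e12
Answer: -1389/40 + 3851/240*e1 - 21/20*e2 + 2901/80*e12


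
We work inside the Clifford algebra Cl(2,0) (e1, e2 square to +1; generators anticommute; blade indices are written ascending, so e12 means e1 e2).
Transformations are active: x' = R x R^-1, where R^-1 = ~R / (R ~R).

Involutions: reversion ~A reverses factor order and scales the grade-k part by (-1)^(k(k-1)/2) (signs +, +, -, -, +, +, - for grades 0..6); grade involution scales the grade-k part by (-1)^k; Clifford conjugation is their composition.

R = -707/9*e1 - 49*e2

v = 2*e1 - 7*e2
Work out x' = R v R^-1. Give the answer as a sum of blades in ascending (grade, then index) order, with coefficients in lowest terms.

~R = -707/9*e1 - 49*e2, and R ~R = 694330/81, so R^-1 = ~R / (694330/81).
R v = 1673/9 + 5831/9*e12
Answer: -38309/7085*e1 + 34538/7085*e2


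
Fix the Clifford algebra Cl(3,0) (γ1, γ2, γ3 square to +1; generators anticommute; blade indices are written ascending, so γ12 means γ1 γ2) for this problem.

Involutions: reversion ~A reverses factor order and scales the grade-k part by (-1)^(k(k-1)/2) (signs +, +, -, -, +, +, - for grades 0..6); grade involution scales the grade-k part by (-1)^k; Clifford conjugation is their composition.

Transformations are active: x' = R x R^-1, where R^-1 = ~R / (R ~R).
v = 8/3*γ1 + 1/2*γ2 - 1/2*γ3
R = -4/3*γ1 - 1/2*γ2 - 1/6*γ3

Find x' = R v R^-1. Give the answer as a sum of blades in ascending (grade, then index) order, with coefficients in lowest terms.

~R = -4/3*γ1 - 1/2*γ2 - 1/6*γ3, and R ~R = 37/18, so R^-1 = ~R / (37/18).
R v = -67/18 + 2/3*γ12 + 10/9*γ13 + 1/3*γ23
Answer: 80/37*γ1 + 97/74*γ2 + 245/222*γ3


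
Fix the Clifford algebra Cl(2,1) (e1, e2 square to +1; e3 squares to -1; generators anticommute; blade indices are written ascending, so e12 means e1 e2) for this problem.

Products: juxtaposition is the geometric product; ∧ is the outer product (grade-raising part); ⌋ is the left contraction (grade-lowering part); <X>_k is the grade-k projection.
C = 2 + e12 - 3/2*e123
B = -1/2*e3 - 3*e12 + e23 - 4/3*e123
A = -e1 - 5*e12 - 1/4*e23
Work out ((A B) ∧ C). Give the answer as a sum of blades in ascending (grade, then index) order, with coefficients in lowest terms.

step 1: -61/4 + 1/3*e1 + 23/8*e2 - 20/3*e3 - 21/4*e13 + 4/3*e23 + 3/2*e123
step 2: -61/2 + 2/3*e1 + 23/4*e2 - 40/3*e3 - 61/4*e12 - 21/2*e13 + 8/3*e23 + 461/24*e123
Answer: -61/2 + 2/3*e1 + 23/4*e2 - 40/3*e3 - 61/4*e12 - 21/2*e13 + 8/3*e23 + 461/24*e123


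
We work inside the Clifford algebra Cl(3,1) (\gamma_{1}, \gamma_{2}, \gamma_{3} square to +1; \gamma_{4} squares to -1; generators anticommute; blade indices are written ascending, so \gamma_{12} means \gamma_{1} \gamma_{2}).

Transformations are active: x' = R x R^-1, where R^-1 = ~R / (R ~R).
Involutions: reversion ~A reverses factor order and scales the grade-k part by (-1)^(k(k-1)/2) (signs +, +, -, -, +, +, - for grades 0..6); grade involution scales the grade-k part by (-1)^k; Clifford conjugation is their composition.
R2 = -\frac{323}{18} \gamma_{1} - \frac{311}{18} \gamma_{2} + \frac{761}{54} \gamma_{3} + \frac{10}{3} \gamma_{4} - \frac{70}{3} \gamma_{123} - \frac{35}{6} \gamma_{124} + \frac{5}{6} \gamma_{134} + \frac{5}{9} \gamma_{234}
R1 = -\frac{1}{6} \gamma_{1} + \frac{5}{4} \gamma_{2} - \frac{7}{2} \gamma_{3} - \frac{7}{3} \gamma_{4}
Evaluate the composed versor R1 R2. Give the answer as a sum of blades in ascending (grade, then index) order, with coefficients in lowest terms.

Distribute over the terms of R1 (each basis-blade product reordered to ascending indices, repeated generators contracted through their squares):
(-\frac{1}{6} \gamma_{1}) R2 = \frac{323}{108} + \frac{311}{108} \gamma_{12} - \frac{761}{324} \gamma_{13} - \frac{5}{9} \gamma_{14} + \frac{35}{9} \gamma_{23} + \frac{35}{36} \gamma_{24} - \frac{5}{36} \gamma_{34} - \frac{5}{54} \gamma_{1234}
(\frac{5}{4} \gamma_{2}) R2 = -\frac{1555}{72} + \frac{1615}{72} \gamma_{12} + \frac{175}{6} \gamma_{13} + \frac{175}{24} \gamma_{14} + \frac{3805}{216} \gamma_{23} + \frac{25}{6} \gamma_{24} + \frac{25}{36} \gamma_{34} - \frac{25}{24} \gamma_{1234}
(-\frac{7}{2} \gamma_{3}) R2 = -\frac{5327}{108} + \frac{245}{3} \gamma_{12} - \frac{2261}{36} \gamma_{13} + \frac{35}{12} \gamma_{14} - \frac{2177}{36} \gamma_{23} + \frac{35}{18} \gamma_{24} - \frac{35}{3} \gamma_{34} + \frac{245}{12} \gamma_{1234}
(-\frac{7}{3} \gamma_{4}) R2 = \frac{70}{9} - \frac{245}{18} \gamma_{12} + \frac{35}{18} \gamma_{13} - \frac{2261}{54} \gamma_{14} + \frac{35}{27} \gamma_{23} - \frac{2177}{54} \gamma_{24} + \frac{5327}{162} \gamma_{34} - \frac{490}{9} \gamma_{1234}
Summing the partial products and collecting blades:
Answer: -\frac{4331}{72} + \frac{20167}{216} \gamma_{12} - \frac{5515}{162} \gamma_{13} - \frac{6959}{216} \gamma_{14} - \frac{8137}{216} \gamma_{23} - \frac{3589}{108} \gamma_{24} + \frac{3527}{162} \gamma_{34} - \frac{7595}{216} \gamma_{1234}


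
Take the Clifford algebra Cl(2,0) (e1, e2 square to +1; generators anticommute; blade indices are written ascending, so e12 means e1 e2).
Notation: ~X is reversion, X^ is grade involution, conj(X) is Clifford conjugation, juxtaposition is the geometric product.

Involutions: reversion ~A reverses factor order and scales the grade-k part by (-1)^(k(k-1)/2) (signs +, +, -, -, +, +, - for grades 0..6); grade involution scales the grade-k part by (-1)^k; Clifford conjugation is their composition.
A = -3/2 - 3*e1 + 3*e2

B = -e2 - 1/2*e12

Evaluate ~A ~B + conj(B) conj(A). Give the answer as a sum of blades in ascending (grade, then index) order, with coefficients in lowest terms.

first term: -3 - 3/2*e1 + 9/4*e12
second term: -3 - 3/2*e1 - 3*e2 - 15/4*e12
Answer: -6 - 3*e1 - 3*e2 - 3/2*e12


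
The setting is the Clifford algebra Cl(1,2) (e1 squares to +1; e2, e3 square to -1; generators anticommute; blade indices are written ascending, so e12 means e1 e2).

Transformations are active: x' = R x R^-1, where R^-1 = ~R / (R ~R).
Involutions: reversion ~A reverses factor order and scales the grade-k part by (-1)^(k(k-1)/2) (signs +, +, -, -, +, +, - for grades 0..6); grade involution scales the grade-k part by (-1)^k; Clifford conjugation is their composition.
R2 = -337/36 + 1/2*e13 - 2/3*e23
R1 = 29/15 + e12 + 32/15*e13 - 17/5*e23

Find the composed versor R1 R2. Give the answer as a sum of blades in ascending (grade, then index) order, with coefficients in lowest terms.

Distribute over the terms of R2 (each basis-blade product reordered to ascending indices, repeated generators contracted through their squares):
R1 (-337/36) = -9773/540 - 337/36*e12 - 2696/135*e13 + 5729/180*e23
R1 (1/2*e13) = 16/15 + 17/10*e12 + 29/30*e13 - 1/2*e23
R1 (-2/3*e23) = -34/15 - 64/45*e12 + 2/3*e13 - 58/45*e23
Summing the partial products and collecting blades:
Answer: -10421/540 - 109/12*e12 - 4951/270*e13 + 5407/180*e23


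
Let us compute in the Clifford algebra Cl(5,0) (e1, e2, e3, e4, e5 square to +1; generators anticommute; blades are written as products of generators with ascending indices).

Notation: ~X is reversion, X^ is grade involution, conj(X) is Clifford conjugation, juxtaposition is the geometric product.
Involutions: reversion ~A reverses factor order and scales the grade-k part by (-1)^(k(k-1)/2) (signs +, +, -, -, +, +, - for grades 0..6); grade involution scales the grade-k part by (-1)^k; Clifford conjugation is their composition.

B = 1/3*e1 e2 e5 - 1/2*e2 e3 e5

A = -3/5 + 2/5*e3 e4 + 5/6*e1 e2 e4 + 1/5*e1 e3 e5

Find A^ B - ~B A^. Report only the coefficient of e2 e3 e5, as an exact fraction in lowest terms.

first term: -1/10*e1 e2 - 1/15*e2 e3 + 5/18*e4 e5 - 1/5*e1 e2 e5 + 3/10*e2 e3 e5 + 1/5*e2 e4 e5 + 5/12*e1 e3 e4 e5 + 2/15*e1 e2 e3 e4 e5
second term: -1/10*e1 e2 - 1/15*e2 e3 + 5/18*e4 e5 + 1/5*e1 e2 e5 - 3/10*e2 e3 e5 + 1/5*e2 e4 e5 - 5/12*e1 e3 e4 e5 - 2/15*e1 e2 e3 e4 e5
Answer: 3/5


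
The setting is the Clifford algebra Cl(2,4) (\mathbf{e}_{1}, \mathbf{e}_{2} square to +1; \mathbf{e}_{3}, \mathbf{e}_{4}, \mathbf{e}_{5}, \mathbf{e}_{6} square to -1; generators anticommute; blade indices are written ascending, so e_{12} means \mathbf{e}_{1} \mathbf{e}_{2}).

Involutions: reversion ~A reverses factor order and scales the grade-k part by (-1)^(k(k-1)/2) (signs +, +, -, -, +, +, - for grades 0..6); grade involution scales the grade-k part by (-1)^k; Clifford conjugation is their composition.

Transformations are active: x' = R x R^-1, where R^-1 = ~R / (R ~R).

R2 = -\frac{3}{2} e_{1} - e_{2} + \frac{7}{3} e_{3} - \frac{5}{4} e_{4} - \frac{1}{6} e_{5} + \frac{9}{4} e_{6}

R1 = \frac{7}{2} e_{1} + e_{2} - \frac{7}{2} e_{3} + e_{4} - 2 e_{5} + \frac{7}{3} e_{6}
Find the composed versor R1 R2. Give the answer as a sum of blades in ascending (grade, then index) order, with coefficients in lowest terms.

Distribute over the terms of R1 (each basis-blade product reordered to ascending indices, repeated generators contracted through their squares):
(\frac{7}{2} e_{1}) R2 = -\frac{21}{4} - \frac{7}{2} e_{12} + \frac{49}{6} e_{13} - \frac{35}{8} e_{14} - \frac{7}{12} e_{15} + \frac{63}{8} e_{16}
(e_{2}) R2 = -1 + \frac{3}{2} e_{12} + \frac{7}{3} e_{23} - \frac{5}{4} e_{24} - \frac{1}{6} e_{25} + \frac{9}{4} e_{26}
(-\frac{7}{2} e_{3}) R2 = \frac{49}{6} - \frac{21}{4} e_{13} - \frac{7}{2} e_{23} + \frac{35}{8} e_{34} + \frac{7}{12} e_{35} - \frac{63}{8} e_{36}
(e_{4}) R2 = \frac{5}{4} + \frac{3}{2} e_{14} + e_{24} - \frac{7}{3} e_{34} - \frac{1}{6} e_{45} + \frac{9}{4} e_{46}
(-2 e_{5}) R2 = -\frac{1}{3} - 3 e_{15} - 2 e_{25} + \frac{14}{3} e_{35} - \frac{5}{2} e_{45} - \frac{9}{2} e_{56}
(\frac{7}{3} e_{6}) R2 = -\frac{21}{4} + \frac{7}{2} e_{16} + \frac{7}{3} e_{26} - \frac{49}{9} e_{36} + \frac{35}{12} e_{46} + \frac{7}{18} e_{56}
Summing the partial products and collecting blades:
Answer: -\frac{29}{12} - 2 e_{12} + \frac{35}{12} e_{13} - \frac{23}{8} e_{14} - \frac{43}{12} e_{15} + \frac{91}{8} e_{16} - \frac{7}{6} e_{23} - \frac{1}{4} e_{24} - \frac{13}{6} e_{25} + \frac{55}{12} e_{26} + \frac{49}{24} e_{34} + \frac{21}{4} e_{35} - \frac{959}{72} e_{36} - \frac{8}{3} e_{45} + \frac{31}{6} e_{46} - \frac{37}{9} e_{56}


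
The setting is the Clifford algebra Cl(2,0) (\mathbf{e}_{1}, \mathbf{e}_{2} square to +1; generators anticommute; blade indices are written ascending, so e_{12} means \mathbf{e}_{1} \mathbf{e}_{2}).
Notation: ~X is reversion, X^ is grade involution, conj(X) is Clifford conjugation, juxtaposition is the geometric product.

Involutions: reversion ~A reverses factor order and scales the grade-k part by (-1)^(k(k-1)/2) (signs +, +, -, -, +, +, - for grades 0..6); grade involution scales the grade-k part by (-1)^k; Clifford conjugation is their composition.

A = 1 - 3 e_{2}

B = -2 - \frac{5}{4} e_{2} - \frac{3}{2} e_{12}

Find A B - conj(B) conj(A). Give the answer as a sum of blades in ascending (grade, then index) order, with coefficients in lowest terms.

first term: \frac{7}{4} - \frac{9}{2} e_{1} + \frac{19}{4} e_{2} - \frac{3}{2} e_{12}
second term: \frac{7}{4} + \frac{9}{2} e_{1} - \frac{19}{4} e_{2} + \frac{3}{2} e_{12}
Answer: -9 e_{1} + \frac{19}{2} e_{2} - 3 e_{12}


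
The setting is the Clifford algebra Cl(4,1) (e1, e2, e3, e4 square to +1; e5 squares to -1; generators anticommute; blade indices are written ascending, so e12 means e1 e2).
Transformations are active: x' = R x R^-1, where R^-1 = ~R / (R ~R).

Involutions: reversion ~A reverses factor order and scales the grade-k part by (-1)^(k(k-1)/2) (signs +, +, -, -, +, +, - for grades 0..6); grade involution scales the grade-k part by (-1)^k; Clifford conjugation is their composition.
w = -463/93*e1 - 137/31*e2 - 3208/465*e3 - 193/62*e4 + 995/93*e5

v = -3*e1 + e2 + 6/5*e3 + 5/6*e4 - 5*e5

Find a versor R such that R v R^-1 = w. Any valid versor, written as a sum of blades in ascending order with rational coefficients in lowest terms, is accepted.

Key observation: q(v) = q(w) = -11579/900 (sandwiches preserve the norm), so R = v + w = -742/93*e1 - 106/31*e2 - 530/93*e3 - 212/93*e4 + 530/93*e5 works whenever it is invertible — the component of v along it is kept and (v - w)/2 reverses, sending v to w.
Answer: -742/93*e1 - 106/31*e2 - 530/93*e3 - 212/93*e4 + 530/93*e5


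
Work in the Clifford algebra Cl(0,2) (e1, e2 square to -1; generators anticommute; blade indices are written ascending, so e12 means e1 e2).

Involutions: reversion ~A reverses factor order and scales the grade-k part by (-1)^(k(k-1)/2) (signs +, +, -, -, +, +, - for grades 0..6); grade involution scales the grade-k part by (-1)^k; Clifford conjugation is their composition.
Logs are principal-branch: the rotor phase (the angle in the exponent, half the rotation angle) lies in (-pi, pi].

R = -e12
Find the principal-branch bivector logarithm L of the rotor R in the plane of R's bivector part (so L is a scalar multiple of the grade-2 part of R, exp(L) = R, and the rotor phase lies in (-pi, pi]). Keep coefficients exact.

The scalar part of R is 0, and that scalar determines the rotor phase on the principal branch; recovering the unit plane as bivector-part over sine of the phase gives L = phase * plane.
Concretely: cos(phase) = 0 gives phase = ±pi/2, and since phase/sin(phase) is even the sign is immaterial: L = (phase/sin(phase)) * <R>_2 = (pi/2) * <R>_2.
Answer: -pi/2*e12


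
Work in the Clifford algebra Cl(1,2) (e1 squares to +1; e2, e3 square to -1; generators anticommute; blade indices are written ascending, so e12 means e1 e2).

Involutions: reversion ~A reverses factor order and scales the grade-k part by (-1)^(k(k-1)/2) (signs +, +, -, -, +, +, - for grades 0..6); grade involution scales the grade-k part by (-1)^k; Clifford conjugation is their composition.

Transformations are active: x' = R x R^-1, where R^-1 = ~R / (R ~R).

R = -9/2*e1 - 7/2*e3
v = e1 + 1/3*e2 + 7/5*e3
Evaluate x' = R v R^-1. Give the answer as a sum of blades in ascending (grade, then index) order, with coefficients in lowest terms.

~R = -9/2*e1 - 7/2*e3, and R ~R = 8, so R^-1 = ~R / (8).
R v = 2/5 - 3/2*e12 - 14/5*e13 + 7/6*e23
Answer: -29/20*e1 - 1/3*e2 - 7/4*e3


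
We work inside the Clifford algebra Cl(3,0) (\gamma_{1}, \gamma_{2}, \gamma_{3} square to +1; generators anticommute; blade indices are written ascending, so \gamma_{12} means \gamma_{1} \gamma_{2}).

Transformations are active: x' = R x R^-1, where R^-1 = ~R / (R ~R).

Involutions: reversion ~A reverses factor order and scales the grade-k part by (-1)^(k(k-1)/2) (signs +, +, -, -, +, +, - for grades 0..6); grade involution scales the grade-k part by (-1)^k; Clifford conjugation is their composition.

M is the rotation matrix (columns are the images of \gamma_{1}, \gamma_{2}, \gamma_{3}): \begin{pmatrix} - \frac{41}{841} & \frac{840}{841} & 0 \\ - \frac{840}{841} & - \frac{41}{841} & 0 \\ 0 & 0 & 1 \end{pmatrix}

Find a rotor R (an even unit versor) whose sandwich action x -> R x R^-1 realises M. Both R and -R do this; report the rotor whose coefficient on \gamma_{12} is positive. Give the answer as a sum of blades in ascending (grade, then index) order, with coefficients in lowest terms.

Method: write R = a + b12*\gamma_{12} + b13*\gamma_{13} + b23*\gamma_{23} with a^2 + b12^2 + b13^2 + b23^2 = 1 (so R^-1 = ~R). Expanding the columns R e_j ~R gives tr M = 4a^2 - 1 and, from the antisymmetric part, M21 - M12 = -4a*b12, M13 - M31 = 4a*b13, M32 - M23 = -4a*b23.
Here tr M = \frac{759}{841}, so a^2 = (1 + tr M)/4 = \frac{400}{841} and a = ±\frac{20}{29}. Taking a = \frac{20}{29}: M21 - M12 = -\frac{1680}{841}, M13 - M31 = 0, M32 - M23 = 0, giving b12 = \frac{21}{29}, b13 = 0, b23 = 0, i.e. R = \frac{20}{29} + \frac{21}{29} \gamma_{12}.
Its \gamma_{12} coefficient is already positive.
Answer: \frac{20}{29} + \frac{21}{29} \gamma_{12}. Why the constraint matters: R and -R act identically through the sandwich — M has trace \frac{759}{841} either way — so only the sign condition on \gamma_{12} picks one of the two preimages.


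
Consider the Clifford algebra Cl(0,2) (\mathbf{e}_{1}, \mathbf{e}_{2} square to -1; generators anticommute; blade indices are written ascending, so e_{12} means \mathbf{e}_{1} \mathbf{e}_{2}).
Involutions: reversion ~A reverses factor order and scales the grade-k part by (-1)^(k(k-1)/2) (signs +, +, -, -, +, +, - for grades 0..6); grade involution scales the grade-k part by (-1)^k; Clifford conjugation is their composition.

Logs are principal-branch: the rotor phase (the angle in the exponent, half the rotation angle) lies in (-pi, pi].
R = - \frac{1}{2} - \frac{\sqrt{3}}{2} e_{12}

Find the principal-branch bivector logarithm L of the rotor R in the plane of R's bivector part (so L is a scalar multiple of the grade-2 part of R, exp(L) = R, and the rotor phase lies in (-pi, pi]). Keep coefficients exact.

The scalar part of R is - \frac{1}{2}, which fixes the principal-branch rotor phase; the unit plane is then the bivector part divided by the sine of that phase, and L is that plane scaled by the phase.
Concretely: cos(phase) = - \frac{1}{2} gives phase = ±\frac{2 \pi}{3}, and since phase/sin(phase) is even the sign is immaterial: L = (phase/sin(phase)) * <R>_2 = (\frac{4 \sqrt{3} \pi}{9}) * <R>_2.
Answer: - \frac{2 \pi}{3} e_{12}


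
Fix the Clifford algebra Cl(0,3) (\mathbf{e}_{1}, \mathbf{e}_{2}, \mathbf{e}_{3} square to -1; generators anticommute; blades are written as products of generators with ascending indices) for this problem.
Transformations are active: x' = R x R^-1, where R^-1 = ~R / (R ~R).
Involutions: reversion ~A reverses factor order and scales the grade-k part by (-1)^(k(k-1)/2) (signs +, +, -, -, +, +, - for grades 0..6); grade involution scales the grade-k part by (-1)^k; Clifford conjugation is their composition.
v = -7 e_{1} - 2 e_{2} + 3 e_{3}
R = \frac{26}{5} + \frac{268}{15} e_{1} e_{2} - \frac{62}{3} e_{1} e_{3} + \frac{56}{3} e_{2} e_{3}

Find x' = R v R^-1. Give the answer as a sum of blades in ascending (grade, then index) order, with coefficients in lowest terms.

~R = \frac{26}{5} - \frac{268}{15} e_{1} e_{2} + \frac{62}{3} e_{1} e_{3} - \frac{56}{3} e_{2} e_{3}, and R ~R = \frac{84136}{75}, so R^-1 = ~R / (\frac{84136}{75}).
R v = \frac{184}{3} e_{1} - \frac{2872}{15} e_{2} + \frac{1844}{15} e_{3} - \frac{592}{5} e_{1} e_{2} e_{3}
Answer: \frac{38159}{10517} e_{1} - \frac{43514}{10517} e_{2} - \frac{59229}{10517} e_{3}


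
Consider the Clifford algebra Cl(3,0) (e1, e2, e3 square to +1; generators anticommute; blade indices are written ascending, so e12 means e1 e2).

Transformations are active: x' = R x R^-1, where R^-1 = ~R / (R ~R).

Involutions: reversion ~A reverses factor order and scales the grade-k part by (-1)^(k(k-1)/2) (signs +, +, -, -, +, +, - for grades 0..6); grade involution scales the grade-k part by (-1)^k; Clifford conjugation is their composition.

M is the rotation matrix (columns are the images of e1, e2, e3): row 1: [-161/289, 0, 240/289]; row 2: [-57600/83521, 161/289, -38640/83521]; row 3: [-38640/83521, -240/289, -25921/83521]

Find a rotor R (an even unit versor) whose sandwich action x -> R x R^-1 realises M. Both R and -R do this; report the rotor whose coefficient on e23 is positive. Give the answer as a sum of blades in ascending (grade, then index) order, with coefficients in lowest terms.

Method: write R = a + b12*e12 + b13*e13 + b23*e23 with a^2 + b12^2 + b13^2 + b23^2 = 1 (so R^-1 = ~R). Expanding the columns R e_j ~R gives tr M = 4a^2 - 1 and, from the antisymmetric part, M21 - M12 = -4a*b12, M13 - M31 = 4a*b13, M32 - M23 = -4a*b23.
Here tr M = -25921/83521, so a^2 = (1 + tr M)/4 = 14400/83521 and a = ±120/289. Taking a = 120/289: M21 - M12 = -57600/83521, M13 - M31 = 108000/83521, M32 - M23 = -30720/83521, giving b12 = 120/289, b13 = 225/289, b23 = 64/289, i.e. R = 120/289 + 120/289*e12 + 225/289*e13 + 64/289*e23.
Its e23 coefficient is already positive.
Answer: 120/289 + 120/289*e12 + 225/289*e13 + 64/289*e23. Why the constraint matters: R and -R act identically through the sandwich — M has trace -25921/83521 either way — so only the sign condition on e23 picks one of the two preimages.


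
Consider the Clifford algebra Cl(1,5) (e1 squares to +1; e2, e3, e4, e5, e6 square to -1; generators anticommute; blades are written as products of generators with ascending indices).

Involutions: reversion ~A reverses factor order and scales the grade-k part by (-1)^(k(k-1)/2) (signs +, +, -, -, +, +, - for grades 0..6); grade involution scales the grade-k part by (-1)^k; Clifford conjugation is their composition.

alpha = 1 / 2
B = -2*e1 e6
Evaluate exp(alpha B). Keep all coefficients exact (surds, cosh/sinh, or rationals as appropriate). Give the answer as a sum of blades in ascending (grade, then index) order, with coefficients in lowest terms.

B^2 = (-2)^2*(e1 e6)^2 = 4*(+1) = 4 (a basis 2-blade squares to minus the product of its generators' squares).
B^2 = 4 — the series telescopes hyperbolically here: l = 2, alpha*l = 1, so exp(alpha B) = cosh(1) + (sinh(1)/2)*B = cosh(1) + (sinh(1)/2)*B.
Answer: cosh(1) - sinh(1)*e1 e6


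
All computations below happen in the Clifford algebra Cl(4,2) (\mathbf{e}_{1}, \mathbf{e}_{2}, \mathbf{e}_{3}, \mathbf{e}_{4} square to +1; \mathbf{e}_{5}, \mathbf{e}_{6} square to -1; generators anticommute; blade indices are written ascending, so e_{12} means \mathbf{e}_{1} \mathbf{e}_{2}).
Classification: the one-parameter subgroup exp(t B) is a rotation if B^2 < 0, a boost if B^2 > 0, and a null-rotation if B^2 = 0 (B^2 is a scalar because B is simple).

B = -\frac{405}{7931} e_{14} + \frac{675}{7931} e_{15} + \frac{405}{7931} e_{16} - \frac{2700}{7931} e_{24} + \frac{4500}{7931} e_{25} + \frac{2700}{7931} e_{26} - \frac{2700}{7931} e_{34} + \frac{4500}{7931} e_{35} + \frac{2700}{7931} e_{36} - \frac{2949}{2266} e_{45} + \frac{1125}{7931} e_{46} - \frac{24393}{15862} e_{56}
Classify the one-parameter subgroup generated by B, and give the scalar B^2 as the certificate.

B^2 term by term: the squares give (-\frac{405}{7931})^2*(e_{14})^2 + (\frac{675}{7931})^2*(e_{15})^2 + (\frac{405}{7931})^2*(e_{16})^2 + (-\frac{2700}{7931})^2*(e_{24})^2 + (\frac{4500}{7931})^2*(e_{25})^2 + (\frac{2700}{7931})^2*(e_{26})^2 + (-\frac{2700}{7931})^2*(e_{34})^2 + (\frac{4500}{7931})^2*(e_{35})^2 + (\frac{2700}{7931})^2*(e_{36})^2 + (-\frac{2949}{2266})^2*(e_{45})^2 + (\frac{1125}{7931})^2*(e_{46})^2 + (-\frac{24393}{15862})^2*(e_{56})^2 = \frac{164025}{62900761}*(-1) + \frac{455625}{62900761}*(+1) + \frac{164025}{62900761}*(+1) + \frac{7290000}{62900761}*(-1) + \frac{20250000}{62900761}*(+1) + \frac{7290000}{62900761}*(+1) + \frac{7290000}{62900761}*(-1) + \frac{20250000}{62900761}*(+1) + \frac{7290000}{62900761}*(+1) + \frac{8696601}{5134756}*(+1) + \frac{1265625}{62900761}*(+1) + \frac{595018449}{251603044}*(-1) = 0 (each basis 2-blade squares to minus the product of its generators' squares); cross terms between blades sharing an index anticommute and cancel; the commuting (index-disjoint) pairs give grade-4 terms 2*c*c'*(blade product), which cancel blade by blade — e_{1245}: \frac{3645000}{62900761} - \frac{3645000}{62900761} = 0; e_{1246}: \frac{2187000}{62900761} - \frac{2187000}{62900761} = 0; e_{1256}: -\frac{3645000}{62900761} + \frac{3645000}{62900761} = 0; e_{1345}: \frac{3645000}{62900761} - \frac{3645000}{62900761} = 0; e_{1346}: \frac{2187000}{62900761} - \frac{2187000}{62900761} = 0; e_{1356}: -\frac{3645000}{62900761} + \frac{3645000}{62900761} = 0; e_{1456}: \frac{9879165}{62900761} - \frac{1518750}{62900761} - \frac{1194345}{8985823} = 0; e_{2345}: \frac{24300000}{62900761} - \frac{24300000}{62900761} = 0; e_{2346}: \frac{14580000}{62900761} - \frac{14580000}{62900761} = 0; e_{2356}: -\frac{24300000}{62900761} + \frac{24300000}{62900761} = 0; e_{2456}: \frac{65861100}{62900761} - \frac{10125000}{62900761} - \frac{7962300}{8985823} = 0; e_{3456}: \frac{65861100}{62900761} - \frac{10125000}{62900761} - \frac{7962300}{8985823} = 0 — confirming B is simple. So B^2 = 0.
Answer: null-rotation, certificate B^2 = 0. Certificate logic: 0 is a conjugation-invariant scalar, so its sign fixes rotation versus boost versus null-rotation outright.


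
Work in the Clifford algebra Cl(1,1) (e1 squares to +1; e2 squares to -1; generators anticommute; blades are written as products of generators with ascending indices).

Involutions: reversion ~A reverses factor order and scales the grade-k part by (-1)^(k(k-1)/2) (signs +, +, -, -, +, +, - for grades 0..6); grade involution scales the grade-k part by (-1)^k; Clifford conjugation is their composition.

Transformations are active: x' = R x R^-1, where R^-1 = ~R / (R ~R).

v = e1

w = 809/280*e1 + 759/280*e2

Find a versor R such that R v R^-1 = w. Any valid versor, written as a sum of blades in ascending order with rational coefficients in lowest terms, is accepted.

Take R = v + w = 1089/280*e1 + 759/280*e2. Because q(v) = q(w) = 1, conjugation by R sends v exactly to w.
Answer: 1089/280*e1 + 759/280*e2


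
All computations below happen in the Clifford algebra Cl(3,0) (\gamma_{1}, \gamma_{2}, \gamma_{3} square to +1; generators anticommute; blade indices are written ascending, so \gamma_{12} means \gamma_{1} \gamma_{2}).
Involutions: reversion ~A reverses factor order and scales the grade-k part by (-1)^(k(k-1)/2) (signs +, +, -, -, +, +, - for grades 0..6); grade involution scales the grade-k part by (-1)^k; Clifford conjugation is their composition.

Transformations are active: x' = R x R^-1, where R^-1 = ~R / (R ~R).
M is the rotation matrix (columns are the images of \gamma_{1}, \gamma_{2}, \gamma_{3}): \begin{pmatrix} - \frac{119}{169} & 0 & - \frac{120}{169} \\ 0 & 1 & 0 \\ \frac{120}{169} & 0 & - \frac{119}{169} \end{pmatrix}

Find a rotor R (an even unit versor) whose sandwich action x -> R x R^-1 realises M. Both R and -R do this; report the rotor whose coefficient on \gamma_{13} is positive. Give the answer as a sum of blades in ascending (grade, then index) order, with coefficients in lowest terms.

Method: write R = a + b12*\gamma_{12} + b13*\gamma_{13} + b23*\gamma_{23} with a^2 + b12^2 + b13^2 + b23^2 = 1 (so R^-1 = ~R). Expanding the columns R e_j ~R gives tr M = 4a^2 - 1 and, from the antisymmetric part, M21 - M12 = -4a*b12, M13 - M31 = 4a*b13, M32 - M23 = -4a*b23.
Here tr M = -\frac{69}{169}, so a^2 = (1 + tr M)/4 = \frac{25}{169} and a = ±\frac{5}{13}. Taking a = \frac{5}{13}: M21 - M12 = 0, M13 - M31 = -\frac{240}{169}, M32 - M23 = 0, giving b12 = 0, b13 = -\frac{12}{13}, b23 = 0, i.e. R = \frac{5}{13} - \frac{12}{13} \gamma_{13}.
Its \gamma_{13} coefficient is negative, so report the other preimage -R.
Answer: -\frac{5}{13} + \frac{12}{13} \gamma_{13}. Key observation: the double cover Spin(3) -> SO(3) sends R and -R to the same matrix (trace -\frac{69}{169} here), so the stated sign of the \gamma_{13} coefficient is what selects one sheet.


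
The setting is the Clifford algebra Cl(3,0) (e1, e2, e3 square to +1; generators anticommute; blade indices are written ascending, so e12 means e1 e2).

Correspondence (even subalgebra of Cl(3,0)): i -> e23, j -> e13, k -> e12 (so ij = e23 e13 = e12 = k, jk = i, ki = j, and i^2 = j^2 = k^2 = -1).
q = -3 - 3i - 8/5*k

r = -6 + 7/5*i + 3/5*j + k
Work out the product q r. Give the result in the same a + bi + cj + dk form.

In blades: q = -3 - 8/5*e12 - 3*e23, r = -6 + e12 + 3/5*e13 + 7/5*e23.
Distribute q over r term by term (generator squares from the signature, products reordered to ascending indices): (-3)*r = 18 - 3*e12 - 9/5*e13 - 21/5*e23; (-8/5*e12)*r = 8/5 + 48/5*e12 - 56/25*e13 + 24/25*e23; (-3*e23)*r = 21/5 - 9/5*e12 + 3*e13 + 18*e23.
Sum: 119/5 + 24/5*e12 - 26/25*e13 + 369/25*e23; translating back through the correspondence:
Answer: 119/5 + 369/25*i - 26/25*j + 24/5*k


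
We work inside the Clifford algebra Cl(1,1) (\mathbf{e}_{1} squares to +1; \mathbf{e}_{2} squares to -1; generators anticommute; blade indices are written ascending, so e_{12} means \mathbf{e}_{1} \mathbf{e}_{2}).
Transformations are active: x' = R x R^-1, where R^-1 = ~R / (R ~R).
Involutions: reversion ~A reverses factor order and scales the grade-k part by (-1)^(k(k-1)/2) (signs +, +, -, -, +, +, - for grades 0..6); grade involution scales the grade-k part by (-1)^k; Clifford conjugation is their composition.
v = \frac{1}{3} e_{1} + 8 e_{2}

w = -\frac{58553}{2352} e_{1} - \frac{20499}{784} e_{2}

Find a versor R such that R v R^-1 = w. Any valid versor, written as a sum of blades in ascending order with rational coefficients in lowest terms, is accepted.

A norm check does it: q(v) = q(w) = -\frac{575}{9}, hence R = v + w = -\frac{57769}{2352} e_{1} - \frac{14227}{784} e_{2} realises the map — parallel part kept, (v - w)/2 negated, v carried to w.
Answer: -\frac{57769}{2352} e_{1} - \frac{14227}{784} e_{2}


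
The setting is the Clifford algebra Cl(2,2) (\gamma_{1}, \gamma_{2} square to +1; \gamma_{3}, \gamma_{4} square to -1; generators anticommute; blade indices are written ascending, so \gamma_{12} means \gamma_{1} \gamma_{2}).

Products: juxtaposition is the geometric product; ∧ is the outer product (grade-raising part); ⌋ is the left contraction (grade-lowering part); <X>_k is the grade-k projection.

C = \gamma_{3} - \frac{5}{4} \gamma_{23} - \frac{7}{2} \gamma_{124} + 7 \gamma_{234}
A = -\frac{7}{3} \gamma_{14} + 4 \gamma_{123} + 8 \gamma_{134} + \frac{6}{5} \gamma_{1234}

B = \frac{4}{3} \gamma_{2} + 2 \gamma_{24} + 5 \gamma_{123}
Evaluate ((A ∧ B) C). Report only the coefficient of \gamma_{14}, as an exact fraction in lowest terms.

step 1: \frac{28}{9} \gamma_{124} + \frac{32}{3} \gamma_{1234}
step 2: -\frac{98}{9} - \frac{224}{3} \gamma_{1} - \frac{112}{3} \gamma_{3} - \frac{196}{9} \gamma_{13} - \frac{40}{3} \gamma_{14} + \frac{32}{3} \gamma_{124} - \frac{35}{9} \gamma_{134} - \frac{28}{9} \gamma_{1234}
Answer: -\frac{40}{3}


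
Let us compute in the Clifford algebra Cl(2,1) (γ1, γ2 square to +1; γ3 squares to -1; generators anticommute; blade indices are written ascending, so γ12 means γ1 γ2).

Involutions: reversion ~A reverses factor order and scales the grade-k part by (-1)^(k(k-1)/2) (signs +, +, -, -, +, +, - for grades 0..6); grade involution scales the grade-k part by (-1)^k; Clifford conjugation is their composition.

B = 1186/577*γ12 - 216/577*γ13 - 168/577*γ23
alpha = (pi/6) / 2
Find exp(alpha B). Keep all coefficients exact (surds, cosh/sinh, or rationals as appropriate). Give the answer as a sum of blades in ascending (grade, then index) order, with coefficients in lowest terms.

B^2 term by term: the squares give (1186/577)^2*(γ12)^2 + (-216/577)^2*(γ13)^2 + (-168/577)^2*(γ23)^2 = 1406596/332929*(-1) + 46656/332929*(+1) + 28224/332929*(+1) = -4 (each basis 2-blade squares to minus the product of its generators' squares); cross terms between blades sharing an index anticommute and cancel. So B^2 = -4.
B^2 = -4 — circular case — the even/odd split gives cos and sin: l = 2, alpha*l = pi/6, so exp(alpha B) = cos(pi/6) + (sin(pi/6)/2)*B = sqrt(3)/2 + (1/4)*B.
Answer: sqrt(3)/2 + 593/1154*γ12 - 54/577*γ13 - 42/577*γ23


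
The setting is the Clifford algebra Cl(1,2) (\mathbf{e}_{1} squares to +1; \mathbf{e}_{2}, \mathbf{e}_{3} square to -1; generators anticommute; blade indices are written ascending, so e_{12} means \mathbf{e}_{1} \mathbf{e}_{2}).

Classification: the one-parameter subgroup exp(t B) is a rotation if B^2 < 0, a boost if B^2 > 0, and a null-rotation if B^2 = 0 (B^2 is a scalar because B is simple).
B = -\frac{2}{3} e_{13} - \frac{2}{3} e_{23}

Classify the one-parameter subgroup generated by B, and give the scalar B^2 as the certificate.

B^2 term by term: the squares give (-\frac{2}{3})^2*(e_{13})^2 + (-\frac{2}{3})^2*(e_{23})^2 = \frac{4}{9}*(+1) + \frac{4}{9}*(-1) = 0 (each basis 2-blade squares to minus the product of its generators' squares); cross terms between blades sharing an index anticommute and cancel. So B^2 = 0.
Answer: null-rotation, certificate B^2 = 0. The class reads off the invariant scalar 0 directly.
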